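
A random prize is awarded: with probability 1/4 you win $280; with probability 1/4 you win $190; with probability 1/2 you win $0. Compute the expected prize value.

E[payout] = 280·1/4 + 190·1/4 + 0·1/2
 = 70 + 95/2 + 0
 = 235/2

117.5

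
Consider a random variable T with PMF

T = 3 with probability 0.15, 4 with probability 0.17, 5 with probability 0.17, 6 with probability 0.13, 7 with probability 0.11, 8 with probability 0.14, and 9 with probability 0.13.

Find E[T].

5.82

E[T] = Σ t·P(T=t)
 = 3·0.15 + 4·0.17 + 5·0.17 + 6·0.13 + 7·0.11 + 8·0.14 + 9·0.13
 = 0.45 + 0.68 + 0.85 + 0.78 + 0.77 + 1.12 + 1.17
 = 5.82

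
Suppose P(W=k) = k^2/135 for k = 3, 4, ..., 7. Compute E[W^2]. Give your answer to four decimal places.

E[W^2] = Σ w^2·P(W=w)
 = 9·1/15 + 16·16/135 + 25·5/27 + 36·4/15 + 49·49/135
 = 3/5 + 256/135 + 125/27 + 48/5 + 2401/135
 = 1553/45

34.5111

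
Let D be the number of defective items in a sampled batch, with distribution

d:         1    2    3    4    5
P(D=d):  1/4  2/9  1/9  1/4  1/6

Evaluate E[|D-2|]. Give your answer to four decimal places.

E[|D-2|] = Σ |d-2|·P(D=d)
 = 1·1/4 + 0·2/9 + 1·1/9 + 2·1/4 + 3·1/6
 = 1/4 + 0 + 1/9 + 1/2 + 1/2
 = 49/36

1.3611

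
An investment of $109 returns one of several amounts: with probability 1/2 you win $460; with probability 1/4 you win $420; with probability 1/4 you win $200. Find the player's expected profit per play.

276

E[payout] = 460·1/2 + 420·1/4 + 200·1/4
 = 230 + 105 + 50
 = 385
Net = 385 - 109 = 276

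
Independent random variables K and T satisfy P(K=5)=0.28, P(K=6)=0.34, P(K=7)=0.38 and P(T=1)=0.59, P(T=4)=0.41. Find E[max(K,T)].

6.1

E[max(K,T)] = Σ_k Σ_t max(k,t) · P(K=k)P(T=t)
 = 5·0.1652 + 5·0.1148 + 6·0.2006 + 6·0.1394 + 7·0.2242 + 7·0.1558
 = 0.826 + 0.574 + 1.2036 + 0.8364 + 1.5694 + 1.0906
 = 6.1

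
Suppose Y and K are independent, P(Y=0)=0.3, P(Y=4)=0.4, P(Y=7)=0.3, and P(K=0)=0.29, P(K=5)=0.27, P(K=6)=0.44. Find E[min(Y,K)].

2.333

E[min(Y,K)] = Σ_y Σ_k min(y,k) · P(Y=y)P(K=k)
 = 0·0.087 + 0·0.081 + 0·0.132 + 0·0.116 + 4·0.108 + 4·0.176 + 0·0.087 + 5·0.081 + 6·0.132
 = 0 + 0 + 0 + 0 + 0.432 + 0.704 + 0 + 0.405 + 0.792
 = 2.333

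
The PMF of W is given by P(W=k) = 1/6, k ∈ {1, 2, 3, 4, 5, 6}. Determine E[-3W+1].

-9.5

E[-3W+1] = Σ (-3w+1)·P(W=w)
 = (-2)·1/6 + (-5)·1/6 + (-8)·1/6 + (-11)·1/6 + (-14)·1/6 + (-17)·1/6
 = (-1/3) + (-5/6) + (-4/3) + (-11/6) + (-7/3) + (-17/6)
 = -19/2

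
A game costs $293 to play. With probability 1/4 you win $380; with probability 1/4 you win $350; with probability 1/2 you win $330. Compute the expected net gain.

E[payout] = 380·1/4 + 350·1/4 + 330·1/2
 = 95 + 175/2 + 165
 = 695/2
Net = 695/2 - 293 = 109/2

54.5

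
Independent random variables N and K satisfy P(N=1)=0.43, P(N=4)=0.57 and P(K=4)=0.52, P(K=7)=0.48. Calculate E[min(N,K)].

2.71

E[min(N,K)] = Σ_n Σ_k min(n,k) · P(N=n)P(K=k)
 = 1·0.2236 + 1·0.2064 + 4·0.2964 + 4·0.2736
 = 0.2236 + 0.2064 + 1.1856 + 1.0944
 = 2.71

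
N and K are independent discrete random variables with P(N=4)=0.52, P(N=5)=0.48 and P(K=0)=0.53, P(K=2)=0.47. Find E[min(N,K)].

E[min(N,K)] = Σ_n Σ_k min(n,k) · P(N=n)P(K=k)
 = 0·0.2756 + 2·0.2444 + 0·0.2544 + 2·0.2256
 = 0 + 0.4888 + 0 + 0.4512
 = 0.94

0.94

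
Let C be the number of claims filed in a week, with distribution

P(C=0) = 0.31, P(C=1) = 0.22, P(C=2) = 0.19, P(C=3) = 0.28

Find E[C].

1.44

E[C] = Σ c·P(C=c)
 = 0·0.31 + 1·0.22 + 2·0.19 + 3·0.28
 = 0 + 0.22 + 0.38 + 0.84
 = 1.44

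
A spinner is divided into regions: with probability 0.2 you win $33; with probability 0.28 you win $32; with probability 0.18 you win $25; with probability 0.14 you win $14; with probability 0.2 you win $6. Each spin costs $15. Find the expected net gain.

E[payout] = 33·0.2 + 32·0.28 + 25·0.18 + 14·0.14 + 6·0.2
 = 6.6 + 8.96 + 4.5 + 1.96 + 1.2
 = 23.22
Net = 23.22 - 15 = 8.22

8.22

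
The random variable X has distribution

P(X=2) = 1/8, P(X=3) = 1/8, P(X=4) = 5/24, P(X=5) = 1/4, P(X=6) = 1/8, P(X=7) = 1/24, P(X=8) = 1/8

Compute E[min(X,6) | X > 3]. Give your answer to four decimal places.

P(X > 3) = 5/24 + 1/4 + 1/8 + 1/24 + 1/8 = 3/4.
E[min(X,6) | X > 3] = [4·5/24 + 5·1/4 + 6·1/8 + 6·1/24 + 6·1/8] / (3/4)
 = 23/6 / (3/4)
 = 46/9

5.1111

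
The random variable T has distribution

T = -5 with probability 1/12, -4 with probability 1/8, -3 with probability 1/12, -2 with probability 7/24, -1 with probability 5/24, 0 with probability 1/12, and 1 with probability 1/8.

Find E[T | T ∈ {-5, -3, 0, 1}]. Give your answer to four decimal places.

-1.4444

P(T ∈ {-5, -3, 0, 1}) = 1/12 + 1/12 + 1/12 + 1/8 = 3/8.
E[T | T ∈ {-5, -3, 0, 1}] = [(-5)·1/12 + (-3)·1/12 + 0·1/12 + 1·1/8] / (3/8)
 = -13/24 / (3/8)
 = -13/9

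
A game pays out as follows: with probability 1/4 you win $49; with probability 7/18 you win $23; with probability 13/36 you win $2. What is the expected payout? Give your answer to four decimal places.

E[payout] = 49·1/4 + 23·7/18 + 2·13/36
 = 49/4 + 161/18 + 13/18
 = 263/12

21.9167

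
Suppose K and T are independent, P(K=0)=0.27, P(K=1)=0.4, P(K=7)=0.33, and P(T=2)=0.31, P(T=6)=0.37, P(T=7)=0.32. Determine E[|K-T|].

E[|K-T|] = Σ_k Σ_t |k-t| · P(K=k)P(T=t)
 = 2·0.0837 + 6·0.0999 + 7·0.0864 + 1·0.124 + 5·0.148 + 6·0.128 + 5·0.1023 + 1·0.1221 + 0·0.1056
 = 0.1674 + 0.5994 + 0.6048 + 0.124 + 0.74 + 0.768 + 0.5115 + 0.1221 + 0
 = 3.6372

3.6372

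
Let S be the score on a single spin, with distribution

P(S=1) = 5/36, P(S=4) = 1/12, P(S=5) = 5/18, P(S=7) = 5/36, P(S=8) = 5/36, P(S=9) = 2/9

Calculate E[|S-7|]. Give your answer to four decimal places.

E[|S-7|] = Σ |s-7|·P(S=s)
 = 6·5/36 + 3·1/12 + 2·5/18 + 0·5/36 + 1·5/36 + 2·2/9
 = 5/6 + 1/4 + 5/9 + 0 + 5/36 + 4/9
 = 20/9

2.2222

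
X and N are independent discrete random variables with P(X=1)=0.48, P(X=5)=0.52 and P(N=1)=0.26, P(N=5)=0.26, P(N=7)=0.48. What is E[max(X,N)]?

E[max(X,N)] = Σ_x Σ_n max(x,n) · P(X=x)P(N=n)
 = 1·0.1248 + 5·0.1248 + 7·0.2304 + 5·0.1352 + 5·0.1352 + 7·0.2496
 = 0.1248 + 0.624 + 1.6128 + 0.676 + 0.676 + 1.7472
 = 5.4608

5.4608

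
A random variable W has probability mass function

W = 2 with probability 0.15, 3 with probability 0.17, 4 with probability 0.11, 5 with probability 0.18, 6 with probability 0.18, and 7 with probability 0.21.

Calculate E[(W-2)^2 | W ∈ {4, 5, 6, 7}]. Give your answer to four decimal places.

P(W ∈ {4, 5, 6, 7}) = 0.11 + 0.18 + 0.18 + 0.21 = 0.68.
E[(W-2)^2 | W ∈ {4, 5, 6, 7}] = [4·0.11 + 9·0.18 + 16·0.18 + 25·0.21] / 0.68
 = 10.19 / 0.68
 = 1019/68

14.9853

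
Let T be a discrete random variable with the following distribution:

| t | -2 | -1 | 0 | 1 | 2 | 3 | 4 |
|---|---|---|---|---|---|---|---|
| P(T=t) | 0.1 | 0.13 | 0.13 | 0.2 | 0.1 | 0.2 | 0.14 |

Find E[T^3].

14.43

E[T^3] = Σ t^3·P(T=t)
 = (-8)·0.1 + (-1)·0.13 + 0·0.13 + 1·0.2 + 8·0.1 + 27·0.2 + 64·0.14
 = (-0.8) + (-0.13) + 0 + 0.2 + 0.8 + 5.4 + 8.96
 = 14.43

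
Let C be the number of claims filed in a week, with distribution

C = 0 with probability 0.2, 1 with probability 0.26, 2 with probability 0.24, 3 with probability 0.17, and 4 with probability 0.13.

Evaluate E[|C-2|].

1.09

E[|C-2|] = Σ |c-2|·P(C=c)
 = 2·0.2 + 1·0.26 + 0·0.24 + 1·0.17 + 2·0.13
 = 0.4 + 0.26 + 0 + 0.17 + 0.26
 = 1.09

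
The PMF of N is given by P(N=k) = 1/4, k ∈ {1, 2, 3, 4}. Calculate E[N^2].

7.5

E[N^2] = Σ n^2·P(N=n)
 = 1·1/4 + 4·1/4 + 9·1/4 + 16·1/4
 = 1/4 + 1 + 9/4 + 4
 = 15/2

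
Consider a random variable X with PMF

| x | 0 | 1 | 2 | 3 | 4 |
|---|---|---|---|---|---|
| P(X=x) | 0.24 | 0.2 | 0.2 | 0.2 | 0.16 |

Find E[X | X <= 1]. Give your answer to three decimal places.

0.455

P(X <= 1) = 0.24 + 0.2 = 0.44.
E[X | X <= 1] = [0·0.24 + 1·0.2] / 0.44
 = 0.2 / 0.44
 = 5/11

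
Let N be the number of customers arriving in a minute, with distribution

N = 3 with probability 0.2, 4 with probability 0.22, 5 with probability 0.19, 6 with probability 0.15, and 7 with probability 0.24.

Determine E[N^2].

E[N^2] = Σ n^2·P(N=n)
 = 9·0.2 + 16·0.22 + 25·0.19 + 36·0.15 + 49·0.24
 = 1.8 + 3.52 + 4.75 + 5.4 + 11.76
 = 27.23

27.23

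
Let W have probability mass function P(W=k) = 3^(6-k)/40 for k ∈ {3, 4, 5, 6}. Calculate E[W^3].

47.4

E[W^3] = Σ w^3·P(W=w)
 = 27·27/40 + 64·9/40 + 125·3/40 + 216·1/40
 = 729/40 + 72/5 + 75/8 + 27/5
 = 237/5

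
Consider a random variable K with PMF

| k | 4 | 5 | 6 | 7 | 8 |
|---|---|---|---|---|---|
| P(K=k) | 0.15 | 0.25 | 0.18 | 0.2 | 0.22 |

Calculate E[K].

6.09

E[K] = Σ k·P(K=k)
 = 4·0.15 + 5·0.25 + 6·0.18 + 7·0.2 + 8·0.22
 = 0.6 + 1.25 + 1.08 + 1.4 + 1.76
 = 6.09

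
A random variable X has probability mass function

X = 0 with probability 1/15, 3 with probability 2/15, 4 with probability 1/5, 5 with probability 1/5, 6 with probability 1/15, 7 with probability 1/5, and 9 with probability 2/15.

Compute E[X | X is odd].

P(X is odd) = 2/15 + 1/5 + 1/5 + 2/15 = 2/3.
E[X | X is odd] = [3·2/15 + 5·1/5 + 7·1/5 + 9·2/15] / (2/3)
 = 4 / (2/3)
 = 6

6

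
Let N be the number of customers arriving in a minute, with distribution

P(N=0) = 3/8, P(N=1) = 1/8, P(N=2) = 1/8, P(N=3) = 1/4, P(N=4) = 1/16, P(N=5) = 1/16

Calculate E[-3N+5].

E[-3N+5] = Σ (-3n+5)·P(N=n)
 = 5·3/8 + 2·1/8 + (-1)·1/8 + (-4)·1/4 + (-7)·1/16 + (-10)·1/16
 = 15/8 + 1/4 + (-1/8) + (-1) + (-7/16) + (-5/8)
 = -1/16

-0.0625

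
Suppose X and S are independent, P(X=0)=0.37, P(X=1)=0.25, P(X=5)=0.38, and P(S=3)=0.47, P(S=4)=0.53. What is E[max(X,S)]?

4.0886

E[max(X,S)] = Σ_x Σ_s max(x,s) · P(X=x)P(S=s)
 = 3·0.1739 + 4·0.1961 + 3·0.1175 + 4·0.1325 + 5·0.1786 + 5·0.2014
 = 0.5217 + 0.7844 + 0.3525 + 0.53 + 0.893 + 1.007
 = 4.0886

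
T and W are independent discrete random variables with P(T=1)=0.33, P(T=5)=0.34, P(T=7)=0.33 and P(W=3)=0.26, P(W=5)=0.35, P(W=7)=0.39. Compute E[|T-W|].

2.422

E[|T-W|] = Σ_t Σ_w |t-w| · P(T=t)P(W=w)
 = 2·0.0858 + 4·0.1155 + 6·0.1287 + 2·0.0884 + 0·0.119 + 2·0.1326 + 4·0.0858 + 2·0.1155 + 0·0.1287
 = 0.1716 + 0.462 + 0.7722 + 0.1768 + 0 + 0.2652 + 0.3432 + 0.231 + 0
 = 2.422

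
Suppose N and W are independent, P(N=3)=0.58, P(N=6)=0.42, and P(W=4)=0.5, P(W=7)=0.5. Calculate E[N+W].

9.76

E[N+W] = Σ_n Σ_w (n+w) · P(N=n)P(W=w)
 = 7·0.29 + 10·0.29 + 10·0.21 + 13·0.21
 = 2.03 + 2.9 + 2.1 + 2.73
 = 9.76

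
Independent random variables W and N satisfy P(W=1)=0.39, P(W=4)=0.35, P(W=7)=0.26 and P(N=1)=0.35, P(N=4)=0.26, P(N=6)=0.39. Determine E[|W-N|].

2.5554

E[|W-N|] = Σ_w Σ_n |w-n| · P(W=w)P(N=n)
 = 0·0.1365 + 3·0.1014 + 5·0.1521 + 3·0.1225 + 0·0.091 + 2·0.1365 + 6·0.091 + 3·0.0676 + 1·0.1014
 = 0 + 0.3042 + 0.7605 + 0.3675 + 0 + 0.273 + 0.546 + 0.2028 + 0.1014
 = 2.5554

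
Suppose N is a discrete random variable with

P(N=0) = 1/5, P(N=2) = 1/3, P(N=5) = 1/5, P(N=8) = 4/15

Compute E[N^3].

164.2

E[N^3] = Σ n^3·P(N=n)
 = 0·1/5 + 8·1/3 + 125·1/5 + 512·4/15
 = 0 + 8/3 + 25 + 2048/15
 = 821/5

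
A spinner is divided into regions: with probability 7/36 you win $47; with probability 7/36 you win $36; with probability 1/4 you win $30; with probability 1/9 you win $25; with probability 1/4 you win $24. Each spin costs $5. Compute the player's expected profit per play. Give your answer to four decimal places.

27.4167

E[payout] = 47·7/36 + 36·7/36 + 30·1/4 + 25·1/9 + 24·1/4
 = 329/36 + 7 + 15/2 + 25/9 + 6
 = 389/12
Net = 389/12 - 5 = 329/12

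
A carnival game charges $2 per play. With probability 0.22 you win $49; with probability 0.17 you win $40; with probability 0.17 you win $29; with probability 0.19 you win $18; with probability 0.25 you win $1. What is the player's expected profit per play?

24.18

E[payout] = 49·0.22 + 40·0.17 + 29·0.17 + 18·0.19 + 1·0.25
 = 10.78 + 6.8 + 4.93 + 3.42 + 0.25
 = 26.18
Net = 26.18 - 2 = 24.18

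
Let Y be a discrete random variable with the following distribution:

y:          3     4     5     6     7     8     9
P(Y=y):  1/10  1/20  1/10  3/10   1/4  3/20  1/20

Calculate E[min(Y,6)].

5.5

E[min(Y,6)] = Σ min(y,6)·P(Y=y)
 = 3·1/10 + 4·1/20 + 5·1/10 + 6·3/10 + 6·1/4 + 6·3/20 + 6·1/20
 = 3/10 + 1/5 + 1/2 + 9/5 + 3/2 + 9/10 + 3/10
 = 11/2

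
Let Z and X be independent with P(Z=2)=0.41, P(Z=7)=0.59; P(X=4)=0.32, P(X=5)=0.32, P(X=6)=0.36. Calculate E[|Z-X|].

E[|Z-X|] = Σ_z Σ_x |z-x| · P(Z=z)P(X=x)
 = 2·0.1312 + 3·0.1312 + 4·0.1476 + 3·0.1888 + 2·0.1888 + 1·0.2124
 = 0.2624 + 0.3936 + 0.5904 + 0.5664 + 0.3776 + 0.2124
 = 2.4028

2.4028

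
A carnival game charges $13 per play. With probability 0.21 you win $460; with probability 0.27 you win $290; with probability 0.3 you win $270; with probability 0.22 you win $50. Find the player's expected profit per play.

E[payout] = 460·0.21 + 290·0.27 + 270·0.3 + 50·0.22
 = 96.6 + 78.3 + 81 + 11
 = 266.9
Net = 266.9 - 13 = 253.9

253.9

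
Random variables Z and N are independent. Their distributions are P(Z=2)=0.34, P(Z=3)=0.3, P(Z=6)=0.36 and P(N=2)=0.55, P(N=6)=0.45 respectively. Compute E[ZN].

14.212

E[ZN] = Σ_z Σ_n zn · P(Z=z)P(N=n)
 = 4·0.187 + 12·0.153 + 6·0.165 + 18·0.135 + 12·0.198 + 36·0.162
 = 0.748 + 1.836 + 0.99 + 2.43 + 2.376 + 5.832
 = 14.212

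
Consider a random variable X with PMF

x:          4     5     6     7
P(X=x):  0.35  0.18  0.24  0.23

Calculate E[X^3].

175.63

E[X^3] = Σ x^3·P(X=x)
 = 64·0.35 + 125·0.18 + 216·0.24 + 343·0.23
 = 22.4 + 22.5 + 51.84 + 78.89
 = 175.63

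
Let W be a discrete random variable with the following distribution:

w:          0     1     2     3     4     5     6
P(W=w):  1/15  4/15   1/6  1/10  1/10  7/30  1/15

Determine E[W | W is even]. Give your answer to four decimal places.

P(W is even) = 1/15 + 1/6 + 1/10 + 1/15 = 2/5.
E[W | W is even] = [0·1/15 + 2·1/6 + 4·1/10 + 6·1/15] / (2/5)
 = 17/15 / (2/5)
 = 17/6

2.8333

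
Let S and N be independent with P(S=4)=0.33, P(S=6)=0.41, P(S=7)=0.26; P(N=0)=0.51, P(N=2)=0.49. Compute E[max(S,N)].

E[max(S,N)] = Σ_s Σ_n max(s,n) · P(S=s)P(N=n)
 = 4·0.1683 + 4·0.1617 + 6·0.2091 + 6·0.2009 + 7·0.1326 + 7·0.1274
 = 0.6732 + 0.6468 + 1.2546 + 1.2054 + 0.9282 + 0.8918
 = 5.6

5.6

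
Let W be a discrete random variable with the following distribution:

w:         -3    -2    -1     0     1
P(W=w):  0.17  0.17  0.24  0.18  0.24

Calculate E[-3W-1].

1.55

E[-3W-1] = Σ (-3w-1)·P(W=w)
 = 8·0.17 + 5·0.17 + 2·0.24 + (-1)·0.18 + (-4)·0.24
 = 1.36 + 0.85 + 0.48 + (-0.18) + (-0.96)
 = 1.55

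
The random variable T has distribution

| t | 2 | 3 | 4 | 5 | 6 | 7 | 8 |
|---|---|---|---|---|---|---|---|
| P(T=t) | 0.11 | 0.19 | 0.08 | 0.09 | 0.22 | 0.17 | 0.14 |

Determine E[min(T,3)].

E[min(T,3)] = Σ min(t,3)·P(T=t)
 = 2·0.11 + 3·0.19 + 3·0.08 + 3·0.09 + 3·0.22 + 3·0.17 + 3·0.14
 = 0.22 + 0.57 + 0.24 + 0.27 + 0.66 + 0.51 + 0.42
 = 2.89

2.89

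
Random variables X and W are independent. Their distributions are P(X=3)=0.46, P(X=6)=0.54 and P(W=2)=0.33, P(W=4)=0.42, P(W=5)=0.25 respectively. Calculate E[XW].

E[XW] = Σ_x Σ_w xw · P(X=x)P(W=w)
 = 6·0.1518 + 12·0.1932 + 15·0.115 + 12·0.1782 + 24·0.2268 + 30·0.135
 = 0.9108 + 2.3184 + 1.725 + 2.1384 + 5.4432 + 4.05
 = 16.5858

16.5858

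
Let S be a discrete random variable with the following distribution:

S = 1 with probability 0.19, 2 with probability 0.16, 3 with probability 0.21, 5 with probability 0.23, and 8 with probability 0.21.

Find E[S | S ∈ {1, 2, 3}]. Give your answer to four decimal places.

2.0357

P(S ∈ {1, 2, 3}) = 0.19 + 0.16 + 0.21 = 0.56.
E[S | S ∈ {1, 2, 3}] = [1·0.19 + 2·0.16 + 3·0.21] / 0.56
 = 1.14 / 0.56
 = 57/28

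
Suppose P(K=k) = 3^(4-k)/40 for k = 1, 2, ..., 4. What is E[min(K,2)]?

E[min(K,2)] = Σ min(k,2)·P(K=k)
 = 1·27/40 + 2·9/40 + 2·3/40 + 2·1/40
 = 27/40 + 9/20 + 3/20 + 1/20
 = 53/40

1.325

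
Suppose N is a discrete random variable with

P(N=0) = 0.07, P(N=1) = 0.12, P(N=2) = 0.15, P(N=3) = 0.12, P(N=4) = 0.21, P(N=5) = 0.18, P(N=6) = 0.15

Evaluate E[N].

3.42

E[N] = Σ n·P(N=n)
 = 0·0.07 + 1·0.12 + 2·0.15 + 3·0.12 + 4·0.21 + 5·0.18 + 6·0.15
 = 0 + 0.12 + 0.3 + 0.36 + 0.84 + 0.9 + 0.9
 = 3.42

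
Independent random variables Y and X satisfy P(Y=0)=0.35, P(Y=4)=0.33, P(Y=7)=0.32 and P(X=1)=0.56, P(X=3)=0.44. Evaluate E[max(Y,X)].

4.218

E[max(Y,X)] = Σ_y Σ_x max(y,x) · P(Y=y)P(X=x)
 = 1·0.196 + 3·0.154 + 4·0.1848 + 4·0.1452 + 7·0.1792 + 7·0.1408
 = 0.196 + 0.462 + 0.7392 + 0.5808 + 1.2544 + 0.9856
 = 4.218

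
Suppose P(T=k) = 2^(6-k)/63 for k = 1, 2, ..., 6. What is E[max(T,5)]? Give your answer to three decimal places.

5.016

E[max(T,5)] = Σ max(t,5)·P(T=t)
 = 5·32/63 + 5·16/63 + 5·8/63 + 5·4/63 + 5·2/63 + 6·1/63
 = 160/63 + 80/63 + 40/63 + 20/63 + 10/63 + 2/21
 = 316/63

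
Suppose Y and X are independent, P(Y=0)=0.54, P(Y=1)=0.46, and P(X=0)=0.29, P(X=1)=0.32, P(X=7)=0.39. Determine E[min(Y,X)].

E[min(Y,X)] = Σ_y Σ_x min(y,x) · P(Y=y)P(X=x)
 = 0·0.1566 + 0·0.1728 + 0·0.2106 + 0·0.1334 + 1·0.1472 + 1·0.1794
 = 0 + 0 + 0 + 0 + 0.1472 + 0.1794
 = 0.3266

0.3266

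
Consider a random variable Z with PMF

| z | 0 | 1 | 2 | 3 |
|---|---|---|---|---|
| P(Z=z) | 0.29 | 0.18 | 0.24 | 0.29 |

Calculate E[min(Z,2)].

1.24

E[min(Z,2)] = Σ min(z,2)·P(Z=z)
 = 0·0.29 + 1·0.18 + 2·0.24 + 2·0.29
 = 0 + 0.18 + 0.48 + 0.58
 = 1.24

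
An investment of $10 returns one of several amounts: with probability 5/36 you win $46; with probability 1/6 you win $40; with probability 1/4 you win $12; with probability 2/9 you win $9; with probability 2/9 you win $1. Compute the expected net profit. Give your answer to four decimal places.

E[payout] = 46·5/36 + 40·1/6 + 12·1/4 + 9·2/9 + 1·2/9
 = 115/18 + 20/3 + 3 + 2 + 2/9
 = 329/18
Net = 329/18 - 10 = 149/18

8.2778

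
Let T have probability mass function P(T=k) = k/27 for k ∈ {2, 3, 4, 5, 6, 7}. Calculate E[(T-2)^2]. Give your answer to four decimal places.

E[(T-2)^2] = Σ (t-2)^2·P(T=t)
 = 0·2/27 + 1·1/9 + 4·4/27 + 9·5/27 + 16·2/9 + 25·7/27
 = 0 + 1/9 + 16/27 + 5/3 + 32/9 + 175/27
 = 335/27

12.4074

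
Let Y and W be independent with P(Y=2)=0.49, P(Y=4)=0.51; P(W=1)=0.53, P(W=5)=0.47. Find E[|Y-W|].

E[|Y-W|] = Σ_y Σ_w |y-w| · P(Y=y)P(W=w)
 = 1·0.2597 + 3·0.2303 + 3·0.2703 + 1·0.2397
 = 0.2597 + 0.6909 + 0.8109 + 0.2397
 = 2.0012

2.0012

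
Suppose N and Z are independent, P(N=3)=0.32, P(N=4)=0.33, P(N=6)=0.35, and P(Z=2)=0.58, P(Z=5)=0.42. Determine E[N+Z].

7.64

E[N+Z] = Σ_n Σ_z (n+z) · P(N=n)P(Z=z)
 = 5·0.1856 + 8·0.1344 + 6·0.1914 + 9·0.1386 + 8·0.203 + 11·0.147
 = 0.928 + 1.0752 + 1.1484 + 1.2474 + 1.624 + 1.617
 = 7.64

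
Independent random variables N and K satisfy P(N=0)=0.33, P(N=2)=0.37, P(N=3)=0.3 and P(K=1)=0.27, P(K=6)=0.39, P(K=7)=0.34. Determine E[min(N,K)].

1.3781

E[min(N,K)] = Σ_n Σ_k min(n,k) · P(N=n)P(K=k)
 = 0·0.0891 + 0·0.1287 + 0·0.1122 + 1·0.0999 + 2·0.1443 + 2·0.1258 + 1·0.081 + 3·0.117 + 3·0.102
 = 0 + 0 + 0 + 0.0999 + 0.2886 + 0.2516 + 0.081 + 0.351 + 0.306
 = 1.3781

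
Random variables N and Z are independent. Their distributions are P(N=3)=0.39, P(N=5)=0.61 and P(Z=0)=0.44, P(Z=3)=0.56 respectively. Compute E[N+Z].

5.9

E[N+Z] = Σ_n Σ_z (n+z) · P(N=n)P(Z=z)
 = 3·0.1716 + 6·0.2184 + 5·0.2684 + 8·0.3416
 = 0.5148 + 1.3104 + 1.342 + 2.7328
 = 5.9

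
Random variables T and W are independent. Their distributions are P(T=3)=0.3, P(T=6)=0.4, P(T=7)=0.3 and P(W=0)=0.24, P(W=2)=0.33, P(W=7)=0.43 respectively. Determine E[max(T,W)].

6.088

E[max(T,W)] = Σ_t Σ_w max(t,w) · P(T=t)P(W=w)
 = 3·0.072 + 3·0.099 + 7·0.129 + 6·0.096 + 6·0.132 + 7·0.172 + 7·0.072 + 7·0.099 + 7·0.129
 = 0.216 + 0.297 + 0.903 + 0.576 + 0.792 + 1.204 + 0.504 + 0.693 + 0.903
 = 6.088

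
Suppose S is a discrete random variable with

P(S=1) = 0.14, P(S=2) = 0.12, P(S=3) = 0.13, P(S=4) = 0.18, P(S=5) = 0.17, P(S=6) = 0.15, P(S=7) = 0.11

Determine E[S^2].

E[S^2] = Σ s^2·P(S=s)
 = 1·0.14 + 4·0.12 + 9·0.13 + 16·0.18 + 25·0.17 + 36·0.15 + 49·0.11
 = 0.14 + 0.48 + 1.17 + 2.88 + 4.25 + 5.4 + 5.39
 = 19.71

19.71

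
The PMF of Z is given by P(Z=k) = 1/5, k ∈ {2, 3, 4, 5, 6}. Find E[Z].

4

E[Z] = Σ z·P(Z=z)
 = 2·1/5 + 3·1/5 + 4·1/5 + 5·1/5 + 6·1/5
 = 2/5 + 3/5 + 4/5 + 1 + 6/5
 = 4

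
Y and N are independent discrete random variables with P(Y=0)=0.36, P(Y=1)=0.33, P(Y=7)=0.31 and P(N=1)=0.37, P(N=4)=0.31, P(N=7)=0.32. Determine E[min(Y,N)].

E[min(Y,N)] = Σ_y Σ_n min(y,n) · P(Y=y)P(N=n)
 = 0·0.1332 + 0·0.1116 + 0·0.1152 + 1·0.1221 + 1·0.1023 + 1·0.1056 + 1·0.1147 + 4·0.0961 + 7·0.0992
 = 0 + 0 + 0 + 0.1221 + 0.1023 + 0.1056 + 0.1147 + 0.3844 + 0.6944
 = 1.5235

1.5235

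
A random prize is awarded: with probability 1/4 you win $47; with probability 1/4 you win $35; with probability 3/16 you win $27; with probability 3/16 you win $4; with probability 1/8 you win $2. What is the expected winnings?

E[payout] = 47·1/4 + 35·1/4 + 27·3/16 + 4·3/16 + 2·1/8
 = 47/4 + 35/4 + 81/16 + 3/4 + 1/4
 = 425/16

26.5625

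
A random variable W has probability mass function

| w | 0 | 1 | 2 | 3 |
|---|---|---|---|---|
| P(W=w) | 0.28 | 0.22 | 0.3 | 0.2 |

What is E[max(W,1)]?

1.7

E[max(W,1)] = Σ max(w,1)·P(W=w)
 = 1·0.28 + 1·0.22 + 2·0.3 + 3·0.2
 = 0.28 + 0.22 + 0.6 + 0.6
 = 1.7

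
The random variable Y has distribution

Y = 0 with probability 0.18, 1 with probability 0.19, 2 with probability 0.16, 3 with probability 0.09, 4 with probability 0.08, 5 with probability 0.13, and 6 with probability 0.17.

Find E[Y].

E[Y] = Σ y·P(Y=y)
 = 0·0.18 + 1·0.19 + 2·0.16 + 3·0.09 + 4·0.08 + 5·0.13 + 6·0.17
 = 0 + 0.19 + 0.32 + 0.27 + 0.32 + 0.65 + 1.02
 = 2.77

2.77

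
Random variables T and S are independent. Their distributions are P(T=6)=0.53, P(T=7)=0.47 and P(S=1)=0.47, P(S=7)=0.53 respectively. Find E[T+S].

E[T+S] = Σ_t Σ_s (t+s) · P(T=t)P(S=s)
 = 7·0.2491 + 13·0.2809 + 8·0.2209 + 14·0.2491
 = 1.7437 + 3.6517 + 1.7672 + 3.4874
 = 10.65

10.65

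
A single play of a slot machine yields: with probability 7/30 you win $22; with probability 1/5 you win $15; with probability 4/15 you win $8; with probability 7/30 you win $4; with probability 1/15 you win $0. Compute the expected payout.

11.2

E[payout] = 22·7/30 + 15·1/5 + 8·4/15 + 4·7/30 + 0·1/15
 = 77/15 + 3 + 32/15 + 14/15 + 0
 = 56/5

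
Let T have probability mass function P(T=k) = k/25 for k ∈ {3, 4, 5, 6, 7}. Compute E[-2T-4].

-14.8

E[-2T-4] = Σ (-2t-4)·P(T=t)
 = (-10)·3/25 + (-12)·4/25 + (-14)·1/5 + (-16)·6/25 + (-18)·7/25
 = (-6/5) + (-48/25) + (-14/5) + (-96/25) + (-126/25)
 = -74/5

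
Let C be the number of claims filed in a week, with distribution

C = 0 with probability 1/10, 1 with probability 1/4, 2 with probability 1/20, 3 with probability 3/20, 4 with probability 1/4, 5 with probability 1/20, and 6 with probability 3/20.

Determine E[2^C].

17.2

E[2^C] = Σ 2^c·P(C=c)
 = 1·1/10 + 2·1/4 + 4·1/20 + 8·3/20 + 16·1/4 + 32·1/20 + 64·3/20
 = 1/10 + 1/2 + 1/5 + 6/5 + 4 + 8/5 + 48/5
 = 86/5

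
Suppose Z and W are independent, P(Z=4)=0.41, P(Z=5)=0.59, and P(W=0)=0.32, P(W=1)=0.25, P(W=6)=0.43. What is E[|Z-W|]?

2.9726

E[|Z-W|] = Σ_z Σ_w |z-w| · P(Z=z)P(W=w)
 = 4·0.1312 + 3·0.1025 + 2·0.1763 + 5·0.1888 + 4·0.1475 + 1·0.2537
 = 0.5248 + 0.3075 + 0.3526 + 0.944 + 0.59 + 0.2537
 = 2.9726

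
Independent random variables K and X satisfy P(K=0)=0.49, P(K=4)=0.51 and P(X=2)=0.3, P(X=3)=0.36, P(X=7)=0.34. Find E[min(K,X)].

E[min(K,X)] = Σ_k Σ_x min(k,x) · P(K=k)P(X=x)
 = 0·0.147 + 0·0.1764 + 0·0.1666 + 2·0.153 + 3·0.1836 + 4·0.1734
 = 0 + 0 + 0 + 0.306 + 0.5508 + 0.6936
 = 1.5504

1.5504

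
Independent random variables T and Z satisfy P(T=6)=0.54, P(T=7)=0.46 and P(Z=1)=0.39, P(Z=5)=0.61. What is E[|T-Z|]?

3.02

E[|T-Z|] = Σ_t Σ_z |t-z| · P(T=t)P(Z=z)
 = 5·0.2106 + 1·0.3294 + 6·0.1794 + 2·0.2806
 = 1.053 + 0.3294 + 1.0764 + 0.5612
 = 3.02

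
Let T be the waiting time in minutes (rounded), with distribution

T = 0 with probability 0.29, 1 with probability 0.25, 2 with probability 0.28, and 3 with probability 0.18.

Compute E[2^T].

3.35

E[2^T] = Σ 2^t·P(T=t)
 = 1·0.29 + 2·0.25 + 4·0.28 + 8·0.18
 = 0.29 + 0.5 + 1.12 + 1.44
 = 3.35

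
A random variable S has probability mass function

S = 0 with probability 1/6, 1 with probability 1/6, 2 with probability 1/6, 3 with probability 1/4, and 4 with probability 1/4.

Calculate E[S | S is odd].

2.2

P(S is odd) = 1/6 + 1/4 = 5/12.
E[S | S is odd] = [1·1/6 + 3·1/4] / (5/12)
 = 11/12 / (5/12)
 = 11/5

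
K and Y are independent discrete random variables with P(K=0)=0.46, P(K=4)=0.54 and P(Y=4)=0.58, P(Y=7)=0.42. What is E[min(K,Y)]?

2.16

E[min(K,Y)] = Σ_k Σ_y min(k,y) · P(K=k)P(Y=y)
 = 0·0.2668 + 0·0.1932 + 4·0.3132 + 4·0.2268
 = 0 + 0 + 1.2528 + 0.9072
 = 2.16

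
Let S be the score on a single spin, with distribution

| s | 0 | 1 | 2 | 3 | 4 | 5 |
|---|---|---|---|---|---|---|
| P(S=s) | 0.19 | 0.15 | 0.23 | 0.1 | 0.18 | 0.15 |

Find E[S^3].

E[S^3] = Σ s^3·P(S=s)
 = 0·0.19 + 1·0.15 + 8·0.23 + 27·0.1 + 64·0.18 + 125·0.15
 = 0 + 0.15 + 1.84 + 2.7 + 11.52 + 18.75
 = 34.96

34.96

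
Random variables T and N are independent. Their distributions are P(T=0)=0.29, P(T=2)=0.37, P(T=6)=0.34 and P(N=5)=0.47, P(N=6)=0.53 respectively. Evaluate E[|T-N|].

3.0696

E[|T-N|] = Σ_t Σ_n |t-n| · P(T=t)P(N=n)
 = 5·0.1363 + 6·0.1537 + 3·0.1739 + 4·0.1961 + 1·0.1598 + 0·0.1802
 = 0.6815 + 0.9222 + 0.5217 + 0.7844 + 0.1598 + 0
 = 3.0696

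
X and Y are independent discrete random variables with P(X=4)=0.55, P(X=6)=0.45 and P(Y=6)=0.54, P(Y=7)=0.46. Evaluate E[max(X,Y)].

6.46

E[max(X,Y)] = Σ_x Σ_y max(x,y) · P(X=x)P(Y=y)
 = 6·0.297 + 7·0.253 + 6·0.243 + 7·0.207
 = 1.782 + 1.771 + 1.458 + 1.449
 = 6.46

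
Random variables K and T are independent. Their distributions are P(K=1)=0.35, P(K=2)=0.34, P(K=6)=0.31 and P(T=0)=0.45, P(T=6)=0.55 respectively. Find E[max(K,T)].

E[max(K,T)] = Σ_k Σ_t max(k,t) · P(K=k)P(T=t)
 = 1·0.1575 + 6·0.1925 + 2·0.153 + 6·0.187 + 6·0.1395 + 6·0.1705
 = 0.1575 + 1.155 + 0.306 + 1.122 + 0.837 + 1.023
 = 4.6005

4.6005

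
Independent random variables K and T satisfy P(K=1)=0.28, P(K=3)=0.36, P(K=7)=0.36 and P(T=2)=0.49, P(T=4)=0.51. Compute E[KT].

E[KT] = Σ_k Σ_t kt · P(K=k)P(T=t)
 = 2·0.1372 + 4·0.1428 + 6·0.1764 + 12·0.1836 + 14·0.1764 + 28·0.1836
 = 0.2744 + 0.5712 + 1.0584 + 2.2032 + 2.4696 + 5.1408
 = 11.7176

11.7176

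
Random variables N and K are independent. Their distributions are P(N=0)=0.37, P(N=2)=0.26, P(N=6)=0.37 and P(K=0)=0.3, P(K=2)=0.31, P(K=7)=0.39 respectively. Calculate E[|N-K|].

E[|N-K|] = Σ_n Σ_k |n-k| · P(N=n)P(K=k)
 = 0·0.111 + 2·0.1147 + 7·0.1443 + 2·0.078 + 0·0.0806 + 5·0.1014 + 6·0.111 + 4·0.1147 + 1·0.1443
 = 0 + 0.2294 + 1.0101 + 0.156 + 0 + 0.507 + 0.666 + 0.4588 + 0.1443
 = 3.1716

3.1716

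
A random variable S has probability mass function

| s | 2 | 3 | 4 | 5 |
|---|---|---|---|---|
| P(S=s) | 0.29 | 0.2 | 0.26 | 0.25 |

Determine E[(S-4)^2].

1.61

E[(S-4)^2] = Σ (s-4)^2·P(S=s)
 = 4·0.29 + 1·0.2 + 0·0.26 + 1·0.25
 = 1.16 + 0.2 + 0 + 0.25
 = 1.61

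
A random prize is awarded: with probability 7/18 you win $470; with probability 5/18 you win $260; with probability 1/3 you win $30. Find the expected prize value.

265

E[payout] = 470·7/18 + 260·5/18 + 30·1/3
 = 1645/9 + 650/9 + 10
 = 265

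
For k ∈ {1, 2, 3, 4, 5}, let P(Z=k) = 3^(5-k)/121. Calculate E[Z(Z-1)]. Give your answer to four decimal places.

E[Z(Z-1)] = Σ z(z-1)·P(Z=z)
 = 0·81/121 + 2·27/121 + 6·9/121 + 12·3/121 + 20·1/121
 = 0 + 54/121 + 54/121 + 36/121 + 20/121
 = 164/121

1.3554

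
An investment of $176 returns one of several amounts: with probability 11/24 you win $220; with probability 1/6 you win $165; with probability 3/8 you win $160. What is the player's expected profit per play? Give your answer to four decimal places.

12.3333

E[payout] = 220·11/24 + 165·1/6 + 160·3/8
 = 605/6 + 55/2 + 60
 = 565/3
Net = 565/3 - 176 = 37/3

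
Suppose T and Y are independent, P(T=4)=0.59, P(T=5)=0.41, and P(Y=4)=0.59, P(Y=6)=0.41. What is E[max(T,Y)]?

E[max(T,Y)] = Σ_t Σ_y max(t,y) · P(T=t)P(Y=y)
 = 4·0.3481 + 6·0.2419 + 5·0.2419 + 6·0.1681
 = 1.3924 + 1.4514 + 1.2095 + 1.0086
 = 5.0619

5.0619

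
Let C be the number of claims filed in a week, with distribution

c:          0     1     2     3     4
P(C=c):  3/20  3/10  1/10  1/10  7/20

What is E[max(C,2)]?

E[max(C,2)] = Σ max(c,2)·P(C=c)
 = 2·3/20 + 2·3/10 + 2·1/10 + 3·1/10 + 4·7/20
 = 3/10 + 3/5 + 1/5 + 3/10 + 7/5
 = 14/5

2.8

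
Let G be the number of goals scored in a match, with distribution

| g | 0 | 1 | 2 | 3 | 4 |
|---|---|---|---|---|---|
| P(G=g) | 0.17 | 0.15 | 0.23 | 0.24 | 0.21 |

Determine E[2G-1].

E[2G-1] = Σ (2g-1)·P(G=g)
 = (-1)·0.17 + 1·0.15 + 3·0.23 + 5·0.24 + 7·0.21
 = (-0.17) + 0.15 + 0.69 + 1.2 + 1.47
 = 3.34

3.34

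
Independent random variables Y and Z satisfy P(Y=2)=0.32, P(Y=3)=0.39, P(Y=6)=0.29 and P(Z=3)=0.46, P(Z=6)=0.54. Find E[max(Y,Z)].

5.0202

E[max(Y,Z)] = Σ_y Σ_z max(y,z) · P(Y=y)P(Z=z)
 = 3·0.1472 + 6·0.1728 + 3·0.1794 + 6·0.2106 + 6·0.1334 + 6·0.1566
 = 0.4416 + 1.0368 + 0.5382 + 1.2636 + 0.8004 + 0.9396
 = 5.0202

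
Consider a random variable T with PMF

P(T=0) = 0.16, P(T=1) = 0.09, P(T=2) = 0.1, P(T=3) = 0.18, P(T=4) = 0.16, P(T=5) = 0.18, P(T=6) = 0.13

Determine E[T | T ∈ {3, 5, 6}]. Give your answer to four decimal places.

P(T ∈ {3, 5, 6}) = 0.18 + 0.18 + 0.13 = 0.49.
E[T | T ∈ {3, 5, 6}] = [3·0.18 + 5·0.18 + 6·0.13] / 0.49
 = 2.22 / 0.49
 = 222/49

4.5306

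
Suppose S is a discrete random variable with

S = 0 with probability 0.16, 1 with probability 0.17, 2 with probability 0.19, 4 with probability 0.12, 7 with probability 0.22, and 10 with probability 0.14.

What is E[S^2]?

E[S^2] = Σ s^2·P(S=s)
 = 0·0.16 + 1·0.17 + 4·0.19 + 16·0.12 + 49·0.22 + 100·0.14
 = 0 + 0.17 + 0.76 + 1.92 + 10.78 + 14
 = 27.63

27.63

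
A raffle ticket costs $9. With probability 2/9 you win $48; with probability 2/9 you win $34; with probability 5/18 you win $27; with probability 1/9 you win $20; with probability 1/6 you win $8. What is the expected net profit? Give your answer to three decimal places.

E[payout] = 48·2/9 + 34·2/9 + 27·5/18 + 20·1/9 + 8·1/6
 = 32/3 + 68/9 + 15/2 + 20/9 + 4/3
 = 527/18
Net = 527/18 - 9 = 365/18

20.278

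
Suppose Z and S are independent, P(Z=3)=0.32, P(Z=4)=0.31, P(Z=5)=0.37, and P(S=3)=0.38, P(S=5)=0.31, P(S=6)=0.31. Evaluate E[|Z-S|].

E[|Z-S|] = Σ_z Σ_s |z-s| · P(Z=z)P(S=s)
 = 0·0.1216 + 2·0.0992 + 3·0.0992 + 1·0.1178 + 1·0.0961 + 2·0.0961 + 2·0.1406 + 0·0.1147 + 1·0.1147
 = 0 + 0.1984 + 0.2976 + 0.1178 + 0.0961 + 0.1922 + 0.2812 + 0 + 0.1147
 = 1.298

1.298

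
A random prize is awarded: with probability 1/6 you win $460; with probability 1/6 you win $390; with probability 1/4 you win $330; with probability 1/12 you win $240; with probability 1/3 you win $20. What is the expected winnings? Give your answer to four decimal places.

E[payout] = 460·1/6 + 390·1/6 + 330·1/4 + 240·1/12 + 20·1/3
 = 230/3 + 65 + 165/2 + 20 + 20/3
 = 1505/6

250.8333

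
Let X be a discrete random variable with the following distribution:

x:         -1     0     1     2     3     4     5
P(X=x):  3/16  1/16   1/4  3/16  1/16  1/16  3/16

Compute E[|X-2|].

E[|X-2|] = Σ |x-2|·P(X=x)
 = 3·3/16 + 2·1/16 + 1·1/4 + 0·3/16 + 1·1/16 + 2·1/16 + 3·3/16
 = 9/16 + 1/8 + 1/4 + 0 + 1/16 + 1/8 + 9/16
 = 27/16

1.6875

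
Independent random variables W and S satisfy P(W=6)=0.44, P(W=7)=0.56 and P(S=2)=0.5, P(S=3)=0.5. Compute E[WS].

E[WS] = Σ_w Σ_s ws · P(W=w)P(S=s)
 = 12·0.22 + 18·0.22 + 14·0.28 + 21·0.28
 = 2.64 + 3.96 + 3.92 + 5.88
 = 16.4

16.4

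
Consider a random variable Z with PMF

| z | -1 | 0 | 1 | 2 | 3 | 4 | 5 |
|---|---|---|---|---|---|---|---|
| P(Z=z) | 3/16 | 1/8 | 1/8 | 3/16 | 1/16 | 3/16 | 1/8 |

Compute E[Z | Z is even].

P(Z is even) = 1/8 + 3/16 + 3/16 = 1/2.
E[Z | Z is even] = [0·1/8 + 2·3/16 + 4·3/16] / (1/2)
 = 9/8 / (1/2)
 = 9/4

2.25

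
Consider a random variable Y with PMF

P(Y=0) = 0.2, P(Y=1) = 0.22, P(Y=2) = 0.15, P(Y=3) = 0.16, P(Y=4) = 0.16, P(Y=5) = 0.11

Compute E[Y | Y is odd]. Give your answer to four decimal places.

2.5510

P(Y is odd) = 0.22 + 0.16 + 0.11 = 0.49.
E[Y | Y is odd] = [1·0.22 + 3·0.16 + 5·0.11] / 0.49
 = 1.25 / 0.49
 = 125/49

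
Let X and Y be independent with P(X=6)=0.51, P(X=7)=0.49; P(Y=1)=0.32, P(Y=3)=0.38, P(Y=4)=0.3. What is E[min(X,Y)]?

2.66

E[min(X,Y)] = Σ_x Σ_y min(x,y) · P(X=x)P(Y=y)
 = 1·0.1632 + 3·0.1938 + 4·0.153 + 1·0.1568 + 3·0.1862 + 4·0.147
 = 0.1632 + 0.5814 + 0.612 + 0.1568 + 0.5586 + 0.588
 = 2.66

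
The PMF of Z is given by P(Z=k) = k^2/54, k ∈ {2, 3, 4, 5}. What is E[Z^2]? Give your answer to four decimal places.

E[Z^2] = Σ z^2·P(Z=z)
 = 4·2/27 + 9·1/6 + 16·8/27 + 25·25/54
 = 8/27 + 3/2 + 128/27 + 625/54
 = 163/9

18.1111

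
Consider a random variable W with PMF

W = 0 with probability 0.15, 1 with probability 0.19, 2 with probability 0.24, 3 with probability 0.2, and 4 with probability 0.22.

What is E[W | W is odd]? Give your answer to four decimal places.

P(W is odd) = 0.19 + 0.2 = 0.39.
E[W | W is odd] = [1·0.19 + 3·0.2] / 0.39
 = 0.79 / 0.39
 = 79/39

2.0256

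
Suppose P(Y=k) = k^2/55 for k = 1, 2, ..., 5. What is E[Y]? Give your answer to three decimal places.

E[Y] = Σ y·P(Y=y)
 = 1·1/55 + 2·4/55 + 3·9/55 + 4·16/55 + 5·5/11
 = 1/55 + 8/55 + 27/55 + 64/55 + 25/11
 = 45/11

4.091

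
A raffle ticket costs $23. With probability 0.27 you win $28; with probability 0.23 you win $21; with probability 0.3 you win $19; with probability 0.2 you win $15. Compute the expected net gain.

E[payout] = 28·0.27 + 21·0.23 + 19·0.3 + 15·0.2
 = 7.56 + 4.83 + 5.7 + 3
 = 21.09
Net = 21.09 - 23 = -1.91

-1.91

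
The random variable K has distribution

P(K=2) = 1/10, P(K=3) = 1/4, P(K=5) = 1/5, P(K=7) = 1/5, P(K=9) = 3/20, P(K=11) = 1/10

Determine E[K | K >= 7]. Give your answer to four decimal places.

P(K >= 7) = 1/5 + 3/20 + 1/10 = 9/20.
E[K | K >= 7] = [7·1/5 + 9·3/20 + 11·1/10] / (9/20)
 = 77/20 / (9/20)
 = 77/9

8.5556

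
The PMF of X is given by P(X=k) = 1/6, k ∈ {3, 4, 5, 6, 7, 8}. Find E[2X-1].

10

E[2X-1] = Σ (2x-1)·P(X=x)
 = 5·1/6 + 7·1/6 + 9·1/6 + 11·1/6 + 13·1/6 + 15·1/6
 = 5/6 + 7/6 + 3/2 + 11/6 + 13/6 + 5/2
 = 10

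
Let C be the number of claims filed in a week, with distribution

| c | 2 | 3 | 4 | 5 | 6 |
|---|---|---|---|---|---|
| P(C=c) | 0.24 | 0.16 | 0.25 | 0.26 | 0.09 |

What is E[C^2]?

E[C^2] = Σ c^2·P(C=c)
 = 4·0.24 + 9·0.16 + 16·0.25 + 25·0.26 + 36·0.09
 = 0.96 + 1.44 + 4 + 6.5 + 3.24
 = 16.14

16.14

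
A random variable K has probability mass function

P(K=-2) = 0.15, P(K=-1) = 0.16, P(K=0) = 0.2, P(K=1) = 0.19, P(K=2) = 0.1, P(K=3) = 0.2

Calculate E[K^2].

3.15

E[K^2] = Σ k^2·P(K=k)
 = 4·0.15 + 1·0.16 + 0·0.2 + 1·0.19 + 4·0.1 + 9·0.2
 = 0.6 + 0.16 + 0 + 0.19 + 0.4 + 1.8
 = 3.15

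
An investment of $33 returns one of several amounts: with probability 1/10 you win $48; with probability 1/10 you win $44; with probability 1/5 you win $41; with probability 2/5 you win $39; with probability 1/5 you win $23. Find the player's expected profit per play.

E[payout] = 48·1/10 + 44·1/10 + 41·1/5 + 39·2/5 + 23·1/5
 = 24/5 + 22/5 + 41/5 + 78/5 + 23/5
 = 188/5
Net = 188/5 - 33 = 23/5

4.6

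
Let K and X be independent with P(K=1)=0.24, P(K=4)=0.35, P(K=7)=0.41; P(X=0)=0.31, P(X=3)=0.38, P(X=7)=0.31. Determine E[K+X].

7.82

E[K+X] = Σ_k Σ_x (k+x) · P(K=k)P(X=x)
 = 1·0.0744 + 4·0.0912 + 8·0.0744 + 4·0.1085 + 7·0.133 + 11·0.1085 + 7·0.1271 + 10·0.1558 + 14·0.1271
 = 0.0744 + 0.3648 + 0.5952 + 0.434 + 0.931 + 1.1935 + 0.8897 + 1.558 + 1.7794
 = 7.82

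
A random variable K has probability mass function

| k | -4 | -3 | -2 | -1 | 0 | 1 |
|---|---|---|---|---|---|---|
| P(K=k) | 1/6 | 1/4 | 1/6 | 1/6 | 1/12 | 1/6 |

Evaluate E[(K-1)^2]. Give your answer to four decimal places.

10.4167

E[(K-1)^2] = Σ (k-1)^2·P(K=k)
 = 25·1/6 + 16·1/4 + 9·1/6 + 4·1/6 + 1·1/12 + 0·1/6
 = 25/6 + 4 + 3/2 + 2/3 + 1/12 + 0
 = 125/12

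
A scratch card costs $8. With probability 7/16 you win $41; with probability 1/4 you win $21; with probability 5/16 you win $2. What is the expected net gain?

E[payout] = 41·7/16 + 21·1/4 + 2·5/16
 = 287/16 + 21/4 + 5/8
 = 381/16
Net = 381/16 - 8 = 253/16

15.8125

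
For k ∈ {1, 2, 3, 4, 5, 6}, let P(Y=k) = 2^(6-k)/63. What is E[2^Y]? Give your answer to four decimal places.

6.0952

E[2^Y] = Σ 2^y·P(Y=y)
 = 2·32/63 + 4·16/63 + 8·8/63 + 16·4/63 + 32·2/63 + 64·1/63
 = 64/63 + 64/63 + 64/63 + 64/63 + 64/63 + 64/63
 = 128/21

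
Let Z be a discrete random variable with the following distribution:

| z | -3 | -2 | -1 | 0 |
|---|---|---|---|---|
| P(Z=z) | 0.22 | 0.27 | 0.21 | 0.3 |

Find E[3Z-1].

-5.23

E[3Z-1] = Σ (3z-1)·P(Z=z)
 = (-10)·0.22 + (-7)·0.27 + (-4)·0.21 + (-1)·0.3
 = (-2.2) + (-1.89) + (-0.84) + (-0.3)
 = -5.23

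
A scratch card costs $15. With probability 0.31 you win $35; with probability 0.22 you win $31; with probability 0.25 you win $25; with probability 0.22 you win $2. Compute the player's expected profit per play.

9.36

E[payout] = 35·0.31 + 31·0.22 + 25·0.25 + 2·0.22
 = 10.85 + 6.82 + 6.25 + 0.44
 = 24.36
Net = 24.36 - 15 = 9.36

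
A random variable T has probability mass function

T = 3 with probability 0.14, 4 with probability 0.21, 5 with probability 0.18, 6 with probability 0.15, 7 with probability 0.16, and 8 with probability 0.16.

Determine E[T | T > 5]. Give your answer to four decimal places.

P(T > 5) = 0.15 + 0.16 + 0.16 = 0.47.
E[T | T > 5] = [6·0.15 + 7·0.16 + 8·0.16] / 0.47
 = 3.3 / 0.47
 = 330/47

7.0213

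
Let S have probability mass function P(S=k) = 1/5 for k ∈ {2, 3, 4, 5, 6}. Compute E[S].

4

E[S] = Σ s·P(S=s)
 = 2·1/5 + 3·1/5 + 4·1/5 + 5·1/5 + 6·1/5
 = 2/5 + 3/5 + 4/5 + 1 + 6/5
 = 4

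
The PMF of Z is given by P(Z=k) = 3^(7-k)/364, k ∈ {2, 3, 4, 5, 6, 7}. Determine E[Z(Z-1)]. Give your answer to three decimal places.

4.418

E[Z(Z-1)] = Σ z(z-1)·P(Z=z)
 = 2·243/364 + 6·81/364 + 12·27/364 + 20·9/364 + 30·3/364 + 42·1/364
 = 243/182 + 243/182 + 81/91 + 45/91 + 45/182 + 3/26
 = 402/91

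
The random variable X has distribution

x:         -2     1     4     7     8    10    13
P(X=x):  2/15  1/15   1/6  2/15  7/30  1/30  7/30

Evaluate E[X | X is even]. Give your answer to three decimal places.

4.588

P(X is even) = 2/15 + 1/6 + 7/30 + 1/30 = 17/30.
E[X | X is even] = [(-2)·2/15 + 4·1/6 + 8·7/30 + 10·1/30] / (17/30)
 = 13/5 / (17/30)
 = 78/17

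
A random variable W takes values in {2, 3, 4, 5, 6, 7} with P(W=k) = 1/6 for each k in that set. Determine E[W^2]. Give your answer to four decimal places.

23.1667

E[W^2] = Σ w^2·P(W=w)
 = 4·1/6 + 9·1/6 + 16·1/6 + 25·1/6 + 36·1/6 + 49·1/6
 = 2/3 + 3/2 + 8/3 + 25/6 + 6 + 49/6
 = 139/6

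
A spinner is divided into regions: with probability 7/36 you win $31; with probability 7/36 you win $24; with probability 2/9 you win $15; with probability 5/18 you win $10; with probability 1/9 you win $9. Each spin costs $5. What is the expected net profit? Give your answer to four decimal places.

E[payout] = 31·7/36 + 24·7/36 + 15·2/9 + 10·5/18 + 9·1/9
 = 217/36 + 14/3 + 10/3 + 25/9 + 1
 = 641/36
Net = 641/36 - 5 = 461/36

12.8056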